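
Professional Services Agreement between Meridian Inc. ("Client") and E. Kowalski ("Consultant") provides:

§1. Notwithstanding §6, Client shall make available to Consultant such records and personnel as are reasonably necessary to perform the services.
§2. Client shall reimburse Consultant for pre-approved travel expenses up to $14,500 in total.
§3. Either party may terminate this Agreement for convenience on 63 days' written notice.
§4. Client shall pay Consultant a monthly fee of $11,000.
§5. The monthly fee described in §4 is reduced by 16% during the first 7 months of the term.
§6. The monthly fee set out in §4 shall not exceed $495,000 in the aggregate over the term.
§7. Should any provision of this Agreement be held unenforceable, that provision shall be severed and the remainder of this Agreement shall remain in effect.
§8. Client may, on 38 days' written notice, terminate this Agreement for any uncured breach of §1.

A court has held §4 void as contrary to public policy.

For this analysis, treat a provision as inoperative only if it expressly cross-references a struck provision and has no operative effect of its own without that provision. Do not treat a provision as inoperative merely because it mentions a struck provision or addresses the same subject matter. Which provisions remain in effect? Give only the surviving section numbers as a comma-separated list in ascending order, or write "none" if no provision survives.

1, 2, 3, 7, 8

§4 is struck. §5 does nothing except set the introductory reduction to the monthly fee by reference to §4; with §4 gone it has no independent effect and is inoperative. §6 has no operative effect of its own apart from §4 and is therefore inoperative. §1 mentions §6 but its own obligation stands independently of §6, so §1 is not affected. Under the severability clause in §7, the remaining provisions continue in force. The provisions still in force are §1, §2, §3, §7, and §8.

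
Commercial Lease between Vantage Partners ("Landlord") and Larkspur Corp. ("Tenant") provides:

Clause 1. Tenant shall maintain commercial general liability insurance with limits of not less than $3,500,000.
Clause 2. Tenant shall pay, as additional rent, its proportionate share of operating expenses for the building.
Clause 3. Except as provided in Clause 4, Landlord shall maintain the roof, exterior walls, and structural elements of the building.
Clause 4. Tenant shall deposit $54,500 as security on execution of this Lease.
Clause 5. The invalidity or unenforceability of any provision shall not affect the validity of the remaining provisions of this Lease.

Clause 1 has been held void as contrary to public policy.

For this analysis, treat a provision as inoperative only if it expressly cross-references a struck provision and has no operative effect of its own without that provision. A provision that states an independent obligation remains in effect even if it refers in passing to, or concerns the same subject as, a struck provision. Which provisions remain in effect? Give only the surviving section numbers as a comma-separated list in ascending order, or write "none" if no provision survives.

2, 3, 4, 5

Clause 1 is struck. No other provision's operative terms depend on Clause 1. Under the severability clause in Clause 5, the remaining provisions continue in force. The provisions still in force are Clause 2, Clause 3, Clause 4, and Clause 5.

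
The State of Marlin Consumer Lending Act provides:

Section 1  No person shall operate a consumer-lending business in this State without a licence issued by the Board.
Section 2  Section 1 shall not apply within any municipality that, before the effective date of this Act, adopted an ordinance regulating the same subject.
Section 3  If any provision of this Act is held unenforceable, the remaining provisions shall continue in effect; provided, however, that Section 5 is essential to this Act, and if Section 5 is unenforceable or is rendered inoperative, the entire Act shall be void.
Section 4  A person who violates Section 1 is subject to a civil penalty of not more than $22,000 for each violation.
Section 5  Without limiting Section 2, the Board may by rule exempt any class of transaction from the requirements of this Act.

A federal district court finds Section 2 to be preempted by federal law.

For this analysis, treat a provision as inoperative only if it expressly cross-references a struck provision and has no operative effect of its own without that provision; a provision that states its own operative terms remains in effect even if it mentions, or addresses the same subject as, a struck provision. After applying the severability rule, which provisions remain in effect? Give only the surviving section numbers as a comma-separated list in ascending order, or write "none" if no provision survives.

1, 3, 4, 5

Section 2 is struck. Although Section 5 refers to Section 2, its operative terms do not depend on Section 2, so it remains in effect. Nothing else in the Act is defined by reference to Section 2. Section 3 makes Section 5 an essential term, but Section 5 is unaffected, so the severability proviso in Section 3 preserves the remaining provisions. That leaves Section 1, Section 3, Section 4, and Section 5 in effect.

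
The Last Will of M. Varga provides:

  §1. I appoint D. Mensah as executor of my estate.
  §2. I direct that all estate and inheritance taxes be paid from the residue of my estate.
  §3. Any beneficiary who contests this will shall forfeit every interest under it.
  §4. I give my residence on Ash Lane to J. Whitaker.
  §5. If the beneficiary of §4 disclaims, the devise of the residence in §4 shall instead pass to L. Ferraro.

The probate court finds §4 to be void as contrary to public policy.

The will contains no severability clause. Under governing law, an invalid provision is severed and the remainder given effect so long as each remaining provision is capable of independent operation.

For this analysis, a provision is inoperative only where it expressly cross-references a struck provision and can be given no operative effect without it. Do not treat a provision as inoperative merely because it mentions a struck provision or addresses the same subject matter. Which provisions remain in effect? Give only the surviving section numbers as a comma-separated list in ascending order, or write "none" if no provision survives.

1, 2, 3

§4 is struck. §5 operates only by reference to §4, so it falls with §4. Under the stated default rule, only provisions that cannot operate independently fall away; the rest are enforced. That leaves §1, §2, and §3 in effect.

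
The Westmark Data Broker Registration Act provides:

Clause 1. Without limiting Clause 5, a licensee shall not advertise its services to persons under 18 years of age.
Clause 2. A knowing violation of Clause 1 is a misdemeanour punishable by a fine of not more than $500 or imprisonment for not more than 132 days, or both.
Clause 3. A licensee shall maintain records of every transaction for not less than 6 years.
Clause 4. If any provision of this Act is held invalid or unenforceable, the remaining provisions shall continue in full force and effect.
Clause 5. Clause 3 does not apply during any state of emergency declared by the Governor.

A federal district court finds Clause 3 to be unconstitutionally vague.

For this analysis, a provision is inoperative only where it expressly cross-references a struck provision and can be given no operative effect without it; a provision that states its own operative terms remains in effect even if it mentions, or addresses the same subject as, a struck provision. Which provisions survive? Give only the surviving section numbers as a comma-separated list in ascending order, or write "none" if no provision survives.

Clause 3 is struck. Clause 5 operates only by reference to Clause 3, so it falls with Clause 3. Although Clause 1 refers to Clause 5, its operative terms do not depend on Clause 5, so it remains in effect. Clause 4 is a severability clause and preserves every provision that can still be given independent effect. That leaves Clause 1, Clause 2, and Clause 4 in effect.

1, 2, 4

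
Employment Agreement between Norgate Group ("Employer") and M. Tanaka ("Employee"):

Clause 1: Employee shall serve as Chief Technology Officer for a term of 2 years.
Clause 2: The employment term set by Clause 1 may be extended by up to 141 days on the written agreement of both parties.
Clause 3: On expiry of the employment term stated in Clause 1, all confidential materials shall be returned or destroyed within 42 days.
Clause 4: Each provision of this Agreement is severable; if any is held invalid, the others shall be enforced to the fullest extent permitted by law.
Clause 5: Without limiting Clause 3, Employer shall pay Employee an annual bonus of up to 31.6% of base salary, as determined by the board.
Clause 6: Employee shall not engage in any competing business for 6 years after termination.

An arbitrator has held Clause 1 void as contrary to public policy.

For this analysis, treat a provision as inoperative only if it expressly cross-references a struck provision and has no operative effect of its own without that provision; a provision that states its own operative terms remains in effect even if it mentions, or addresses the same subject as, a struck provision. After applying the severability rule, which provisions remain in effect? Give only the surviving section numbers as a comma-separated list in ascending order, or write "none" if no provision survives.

Clause 1 is struck. Clause 2 has no operative effect of its own apart from Clause 1 and is therefore inoperative. The only function of Clause 3 is the return obligation tied to Clause 1, so it cannot stand once Clause 1 is removed. Clause 5 mentions Clause 3 but its own obligation stands independently of Clause 3, so Clause 5 is not affected. Under the severability clause in Clause 4, the remaining provisions continue in force. The provisions still in force are Clause 4, Clause 5, and Clause 6.

4, 5, 6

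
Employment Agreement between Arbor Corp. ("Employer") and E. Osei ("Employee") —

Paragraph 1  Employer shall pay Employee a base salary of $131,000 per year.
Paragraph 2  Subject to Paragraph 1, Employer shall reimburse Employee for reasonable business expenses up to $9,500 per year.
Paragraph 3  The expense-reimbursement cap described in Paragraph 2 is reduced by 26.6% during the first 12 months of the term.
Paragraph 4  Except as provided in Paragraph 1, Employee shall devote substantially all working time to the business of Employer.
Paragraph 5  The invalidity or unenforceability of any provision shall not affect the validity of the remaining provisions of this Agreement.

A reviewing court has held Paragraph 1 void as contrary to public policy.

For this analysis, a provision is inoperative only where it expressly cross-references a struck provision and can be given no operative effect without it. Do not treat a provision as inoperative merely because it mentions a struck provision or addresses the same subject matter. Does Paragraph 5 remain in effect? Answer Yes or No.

Yes

Paragraph 1 is struck. Paragraph 4 mentions Paragraph 1 but its own obligation stands independently of Paragraph 1, so Paragraph 4 is not affected. Paragraph 2 mentions Paragraph 1 but its own obligation stands independently of Paragraph 1, so Paragraph 2 is not affected. No other provision's operative terms depend on Paragraph 1. Under the severability clause in Paragraph 5, the remaining provisions continue in force. Paragraph 2, Paragraph 3, Paragraph 4, and Paragraph 5 remain in effect. Paragraph 5 is among the surviving provisions, so the answer is yes.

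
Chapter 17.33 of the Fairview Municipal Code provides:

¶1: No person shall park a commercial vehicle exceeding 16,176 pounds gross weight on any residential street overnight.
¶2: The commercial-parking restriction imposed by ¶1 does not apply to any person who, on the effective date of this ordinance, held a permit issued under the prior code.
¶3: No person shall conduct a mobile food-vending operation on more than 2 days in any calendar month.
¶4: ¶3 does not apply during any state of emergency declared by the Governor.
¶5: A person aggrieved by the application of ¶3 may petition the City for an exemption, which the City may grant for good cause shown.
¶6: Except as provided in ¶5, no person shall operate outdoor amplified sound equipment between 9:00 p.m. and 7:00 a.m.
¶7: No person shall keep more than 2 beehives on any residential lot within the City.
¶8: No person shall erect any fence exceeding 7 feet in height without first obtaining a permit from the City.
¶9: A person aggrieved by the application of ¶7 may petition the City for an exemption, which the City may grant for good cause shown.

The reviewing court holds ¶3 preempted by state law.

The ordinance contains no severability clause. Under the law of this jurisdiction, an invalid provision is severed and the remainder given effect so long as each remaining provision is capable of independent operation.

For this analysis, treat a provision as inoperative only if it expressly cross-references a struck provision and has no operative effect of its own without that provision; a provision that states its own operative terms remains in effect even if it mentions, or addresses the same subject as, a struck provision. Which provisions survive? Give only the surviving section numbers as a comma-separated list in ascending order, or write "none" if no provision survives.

¶3 is struck. ¶4 merely fixes the emergency suspension of ¶3; with ¶3 gone it has nothing to operate on and falls away. ¶5 merely fixes the exemption procedure for ¶3; with ¶3 gone it has nothing to operate on and falls away. ¶6 mentions ¶5 but its own obligation stands independently of ¶5, so ¶6 is not affected. Under the stated default rule, only provisions that cannot operate independently fall away; the rest are enforced. The provisions still in force are ¶1, ¶2, ¶6, ¶7, ¶8, and ¶9.

1, 2, 6, 7, 8, 9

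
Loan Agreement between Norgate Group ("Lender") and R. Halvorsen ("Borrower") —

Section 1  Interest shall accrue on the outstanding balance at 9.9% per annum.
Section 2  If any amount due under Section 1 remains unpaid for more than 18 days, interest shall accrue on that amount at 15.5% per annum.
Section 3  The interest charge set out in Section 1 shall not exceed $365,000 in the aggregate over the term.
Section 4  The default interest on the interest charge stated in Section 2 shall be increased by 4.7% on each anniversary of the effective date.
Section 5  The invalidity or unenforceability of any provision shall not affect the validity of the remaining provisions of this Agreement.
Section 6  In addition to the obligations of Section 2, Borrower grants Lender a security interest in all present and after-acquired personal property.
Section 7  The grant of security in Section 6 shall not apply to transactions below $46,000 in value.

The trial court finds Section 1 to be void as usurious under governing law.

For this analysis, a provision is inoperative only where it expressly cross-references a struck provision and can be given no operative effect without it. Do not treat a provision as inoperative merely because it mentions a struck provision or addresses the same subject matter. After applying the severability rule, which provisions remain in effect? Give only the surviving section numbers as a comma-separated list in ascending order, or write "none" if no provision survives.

5, 6, 7

Section 1 is struck. The whole of Section 2 is the default interest on the interest charge, defined by reference to Section 1, so Section 2 cannot stand once Section 1 is removed. Section 3 has no operative effect of its own apart from Section 1 and is therefore inoperative. Section 4 does nothing except set the escalation of the default interest on the interest charge by reference to Section 2; with Section 2 gone it has no independent effect and is inoperative. Although Section 6 refers to Section 2, its operative terms do not depend on Section 2, so it remains in effect. Under the severability clause in Section 5, the remaining provisions continue in force. Section 5, Section 6, and Section 7 remain in effect.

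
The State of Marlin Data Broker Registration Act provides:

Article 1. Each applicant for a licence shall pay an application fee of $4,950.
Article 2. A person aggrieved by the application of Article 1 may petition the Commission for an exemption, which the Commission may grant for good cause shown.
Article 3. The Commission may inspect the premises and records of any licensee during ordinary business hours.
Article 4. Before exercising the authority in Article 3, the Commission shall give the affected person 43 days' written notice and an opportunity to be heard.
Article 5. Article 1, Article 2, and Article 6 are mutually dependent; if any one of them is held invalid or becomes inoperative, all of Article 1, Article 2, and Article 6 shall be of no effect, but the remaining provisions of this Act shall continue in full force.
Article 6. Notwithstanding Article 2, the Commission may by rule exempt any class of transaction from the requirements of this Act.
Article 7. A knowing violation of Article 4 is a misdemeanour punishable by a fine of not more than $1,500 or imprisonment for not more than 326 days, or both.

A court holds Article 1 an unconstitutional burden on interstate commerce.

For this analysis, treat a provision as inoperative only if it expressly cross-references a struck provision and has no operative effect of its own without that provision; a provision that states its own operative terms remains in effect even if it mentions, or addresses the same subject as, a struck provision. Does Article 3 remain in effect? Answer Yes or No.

Article 1 is struck. Article 2 merely fixes the exemption procedure for Article 1; with Article 1 gone it has nothing to operate on and falls away. Article 5 declares Article 1, Article 2, and Article 6 mutually dependent; since one of them has fallen, all of them are of no effect. That brings down Article 6 as well. The remainder continues in force under Article 5. Article 3, Article 4, Article 5, and Article 7 remain in effect. Article 3 is among the surviving provisions, so the answer is yes.

Yes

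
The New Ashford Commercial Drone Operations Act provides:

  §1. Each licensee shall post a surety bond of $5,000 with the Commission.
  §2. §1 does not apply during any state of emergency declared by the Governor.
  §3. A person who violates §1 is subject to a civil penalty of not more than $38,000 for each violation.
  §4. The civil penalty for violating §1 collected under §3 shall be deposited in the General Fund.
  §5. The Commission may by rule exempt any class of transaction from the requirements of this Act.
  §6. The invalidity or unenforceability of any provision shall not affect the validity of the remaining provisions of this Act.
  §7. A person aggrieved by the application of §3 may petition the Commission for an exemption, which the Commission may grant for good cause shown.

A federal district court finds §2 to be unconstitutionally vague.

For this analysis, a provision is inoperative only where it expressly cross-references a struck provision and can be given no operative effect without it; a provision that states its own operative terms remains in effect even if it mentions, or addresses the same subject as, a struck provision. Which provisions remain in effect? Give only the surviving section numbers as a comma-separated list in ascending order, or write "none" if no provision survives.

1, 3, 4, 5, 6, 7

§2 is struck. Nothing else in the Act is defined by reference to §2. Under the severability clause in §6, the remaining provisions continue in force. That leaves §1, §3, §4, §5, §6, and §7 in effect.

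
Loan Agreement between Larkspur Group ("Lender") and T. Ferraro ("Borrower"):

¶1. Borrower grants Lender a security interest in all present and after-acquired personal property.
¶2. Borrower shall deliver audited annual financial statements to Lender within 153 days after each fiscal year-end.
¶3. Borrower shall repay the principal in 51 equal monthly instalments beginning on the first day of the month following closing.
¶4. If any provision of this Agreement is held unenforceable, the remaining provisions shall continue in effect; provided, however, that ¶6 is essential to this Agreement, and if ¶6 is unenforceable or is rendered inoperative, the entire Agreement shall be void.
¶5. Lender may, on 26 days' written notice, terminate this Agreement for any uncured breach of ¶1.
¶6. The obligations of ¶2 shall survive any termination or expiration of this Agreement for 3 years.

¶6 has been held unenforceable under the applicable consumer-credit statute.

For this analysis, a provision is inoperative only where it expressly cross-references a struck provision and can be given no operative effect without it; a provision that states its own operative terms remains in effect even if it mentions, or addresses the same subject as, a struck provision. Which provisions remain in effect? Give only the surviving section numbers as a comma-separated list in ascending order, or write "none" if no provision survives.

¶6 is struck. Nothing else in the Agreement is defined by reference to ¶6. ¶4 makes ¶6 an essential term, and ¶6 is the provision held invalid; under ¶4, the entire Agreement is therefore void. No provision of the Agreement survives.

none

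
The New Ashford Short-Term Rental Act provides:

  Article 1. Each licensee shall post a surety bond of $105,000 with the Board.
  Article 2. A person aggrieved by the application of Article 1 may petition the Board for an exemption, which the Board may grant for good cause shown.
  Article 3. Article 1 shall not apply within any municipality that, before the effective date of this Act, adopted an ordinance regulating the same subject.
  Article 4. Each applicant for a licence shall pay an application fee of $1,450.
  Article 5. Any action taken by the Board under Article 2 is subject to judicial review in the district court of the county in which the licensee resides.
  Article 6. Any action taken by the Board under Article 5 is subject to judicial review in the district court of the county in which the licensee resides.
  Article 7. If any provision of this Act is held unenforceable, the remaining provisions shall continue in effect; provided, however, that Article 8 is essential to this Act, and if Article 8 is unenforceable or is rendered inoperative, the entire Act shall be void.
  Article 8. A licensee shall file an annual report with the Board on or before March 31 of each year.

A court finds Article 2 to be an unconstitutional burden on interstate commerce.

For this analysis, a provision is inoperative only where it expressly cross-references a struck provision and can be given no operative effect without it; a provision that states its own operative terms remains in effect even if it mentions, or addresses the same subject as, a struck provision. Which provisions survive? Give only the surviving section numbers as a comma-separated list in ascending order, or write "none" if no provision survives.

1, 3, 4, 7, 8

Article 2 is struck. Article 5 operates only by reference to Article 2, so it falls with Article 2. Article 6 merely fixes the judicial-review right for Article 5; with Article 5 gone it has nothing to operate on and falls away. Article 7 makes Article 8 an essential term, but Article 8 is unaffected, so the severability proviso in Article 7 preserves the remaining provisions. That leaves Article 1, Article 3, Article 4, Article 7, and Article 8 in effect.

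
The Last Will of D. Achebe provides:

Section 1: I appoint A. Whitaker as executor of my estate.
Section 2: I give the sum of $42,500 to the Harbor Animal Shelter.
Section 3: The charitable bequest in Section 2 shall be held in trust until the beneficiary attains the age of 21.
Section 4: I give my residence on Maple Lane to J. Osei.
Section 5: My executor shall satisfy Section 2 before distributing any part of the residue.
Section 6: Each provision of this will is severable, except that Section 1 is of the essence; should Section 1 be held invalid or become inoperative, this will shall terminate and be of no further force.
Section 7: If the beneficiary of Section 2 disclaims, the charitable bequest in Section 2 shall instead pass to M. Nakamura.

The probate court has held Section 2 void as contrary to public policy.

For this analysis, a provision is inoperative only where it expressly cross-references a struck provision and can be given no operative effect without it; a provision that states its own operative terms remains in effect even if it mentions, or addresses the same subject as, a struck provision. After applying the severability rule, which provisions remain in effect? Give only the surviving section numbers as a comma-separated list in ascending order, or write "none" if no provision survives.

1, 4, 6

Section 2 is struck. Section 3 merely fixes the trust for Section 2; with Section 2 gone it has nothing to operate on and falls away. The only function of Section 5 is the priority direction for Section 2, so it cannot stand once Section 2 is removed. Section 7 merely fixes the alternative disposition for Section 2; with Section 2 gone it has nothing to operate on and falls away. Section 6 makes Section 1 an essential term, but Section 1 is unaffected, so the severability proviso in Section 6 preserves the remaining provisions. Section 1, Section 4, and Section 6 remain in effect.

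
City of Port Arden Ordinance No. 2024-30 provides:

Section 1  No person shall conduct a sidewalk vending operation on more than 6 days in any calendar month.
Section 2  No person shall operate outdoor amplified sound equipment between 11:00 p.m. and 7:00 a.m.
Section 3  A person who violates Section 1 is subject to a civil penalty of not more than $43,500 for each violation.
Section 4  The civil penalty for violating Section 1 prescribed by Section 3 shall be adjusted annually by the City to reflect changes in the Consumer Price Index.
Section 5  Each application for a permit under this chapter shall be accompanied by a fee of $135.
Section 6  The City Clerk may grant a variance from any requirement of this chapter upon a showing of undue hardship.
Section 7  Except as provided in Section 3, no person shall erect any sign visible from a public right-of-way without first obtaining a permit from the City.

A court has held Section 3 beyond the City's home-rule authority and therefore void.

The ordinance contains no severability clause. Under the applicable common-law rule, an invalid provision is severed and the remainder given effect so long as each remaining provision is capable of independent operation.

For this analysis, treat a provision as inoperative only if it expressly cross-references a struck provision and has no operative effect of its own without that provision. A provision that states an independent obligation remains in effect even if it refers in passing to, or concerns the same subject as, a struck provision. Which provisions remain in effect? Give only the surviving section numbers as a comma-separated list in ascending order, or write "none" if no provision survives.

Section 3 is struck. Section 4 operates only by reference to Section 3, so it falls with Section 3. Section 7 mentions Section 3 but its own obligation stands independently of Section 3, so Section 7 is not affected. Under the stated default rule, only provisions that cannot operate independently fall away; the rest are enforced. That leaves Section 1, Section 2, Section 5, Section 6, and Section 7 in effect.

1, 2, 5, 6, 7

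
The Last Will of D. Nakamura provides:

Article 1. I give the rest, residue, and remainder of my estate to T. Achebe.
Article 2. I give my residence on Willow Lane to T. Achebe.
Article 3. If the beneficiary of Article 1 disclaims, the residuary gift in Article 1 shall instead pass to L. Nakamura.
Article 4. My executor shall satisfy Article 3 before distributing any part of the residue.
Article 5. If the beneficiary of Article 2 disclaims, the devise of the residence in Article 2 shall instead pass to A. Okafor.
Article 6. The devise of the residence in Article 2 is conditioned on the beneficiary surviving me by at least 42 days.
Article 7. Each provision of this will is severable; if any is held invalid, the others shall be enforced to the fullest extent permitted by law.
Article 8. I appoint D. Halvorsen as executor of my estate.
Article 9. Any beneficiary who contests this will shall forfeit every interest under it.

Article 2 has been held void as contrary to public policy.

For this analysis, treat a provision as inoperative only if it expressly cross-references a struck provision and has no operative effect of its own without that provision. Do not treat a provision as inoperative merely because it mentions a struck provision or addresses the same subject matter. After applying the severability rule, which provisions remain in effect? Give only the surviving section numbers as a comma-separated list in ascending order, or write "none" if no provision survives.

Article 2 is struck. Article 5 has no operative effect of its own apart from Article 2 and is therefore inoperative. Article 6 merely fixes the survivorship condition on Article 2; with Article 2 gone it has nothing to operate on and falls away. Under the severability clause in Article 7, the remaining provisions continue in force. Article 1, Article 3, Article 4, Article 7, Article 8, and Article 9 remain in effect.

1, 3, 4, 7, 8, 9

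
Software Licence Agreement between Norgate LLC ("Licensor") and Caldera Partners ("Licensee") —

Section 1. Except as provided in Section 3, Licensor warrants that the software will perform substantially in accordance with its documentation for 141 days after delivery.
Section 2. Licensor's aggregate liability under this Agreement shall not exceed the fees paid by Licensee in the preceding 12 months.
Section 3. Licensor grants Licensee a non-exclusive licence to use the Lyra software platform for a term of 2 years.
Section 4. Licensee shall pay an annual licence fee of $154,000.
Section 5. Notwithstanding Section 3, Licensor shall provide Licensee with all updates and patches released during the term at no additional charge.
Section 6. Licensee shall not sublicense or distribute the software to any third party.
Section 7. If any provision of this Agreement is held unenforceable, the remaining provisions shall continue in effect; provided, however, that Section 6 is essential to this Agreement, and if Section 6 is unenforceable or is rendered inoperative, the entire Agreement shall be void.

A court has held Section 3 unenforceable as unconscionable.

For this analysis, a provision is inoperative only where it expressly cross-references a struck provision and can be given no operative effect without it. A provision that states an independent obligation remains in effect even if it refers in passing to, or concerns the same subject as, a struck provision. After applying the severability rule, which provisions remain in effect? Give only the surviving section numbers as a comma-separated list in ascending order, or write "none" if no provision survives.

Section 3 is struck. Section 1 mentions Section 3 but its own obligation stands independently of Section 3, so Section 1 is not affected. Although Section 5 refers to Section 3, its operative terms do not depend on Section 3, so it remains in effect. No other provision's operative terms depend on Section 3. Section 7 makes Section 6 an essential term, but Section 6 is unaffected, so the severability proviso in Section 7 preserves the remaining provisions. That leaves Section 1, Section 2, Section 4, Section 5, Section 6, and Section 7 in effect.

1, 2, 4, 5, 6, 7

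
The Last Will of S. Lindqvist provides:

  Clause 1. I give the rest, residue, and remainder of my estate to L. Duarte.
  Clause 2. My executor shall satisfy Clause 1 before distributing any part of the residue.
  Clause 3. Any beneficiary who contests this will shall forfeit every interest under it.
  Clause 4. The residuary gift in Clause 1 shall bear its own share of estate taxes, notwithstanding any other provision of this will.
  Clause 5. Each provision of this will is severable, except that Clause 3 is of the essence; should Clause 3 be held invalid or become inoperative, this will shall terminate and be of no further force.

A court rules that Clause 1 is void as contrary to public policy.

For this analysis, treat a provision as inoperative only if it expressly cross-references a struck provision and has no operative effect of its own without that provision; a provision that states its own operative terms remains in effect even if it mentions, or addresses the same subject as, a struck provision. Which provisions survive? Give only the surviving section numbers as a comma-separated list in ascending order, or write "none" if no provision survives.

Clause 1 is struck. Clause 2 has no operative effect of its own apart from Clause 1 and is therefore inoperative. Clause 4 merely fixes the tax charge on Clause 1; with Clause 1 gone it has nothing to operate on and falls away. Clause 5 makes Clause 3 an essential term, but Clause 3 is unaffected, so the severability proviso in Clause 5 preserves the remaining provisions. The provisions still in force are Clause 3 and Clause 5.

3, 5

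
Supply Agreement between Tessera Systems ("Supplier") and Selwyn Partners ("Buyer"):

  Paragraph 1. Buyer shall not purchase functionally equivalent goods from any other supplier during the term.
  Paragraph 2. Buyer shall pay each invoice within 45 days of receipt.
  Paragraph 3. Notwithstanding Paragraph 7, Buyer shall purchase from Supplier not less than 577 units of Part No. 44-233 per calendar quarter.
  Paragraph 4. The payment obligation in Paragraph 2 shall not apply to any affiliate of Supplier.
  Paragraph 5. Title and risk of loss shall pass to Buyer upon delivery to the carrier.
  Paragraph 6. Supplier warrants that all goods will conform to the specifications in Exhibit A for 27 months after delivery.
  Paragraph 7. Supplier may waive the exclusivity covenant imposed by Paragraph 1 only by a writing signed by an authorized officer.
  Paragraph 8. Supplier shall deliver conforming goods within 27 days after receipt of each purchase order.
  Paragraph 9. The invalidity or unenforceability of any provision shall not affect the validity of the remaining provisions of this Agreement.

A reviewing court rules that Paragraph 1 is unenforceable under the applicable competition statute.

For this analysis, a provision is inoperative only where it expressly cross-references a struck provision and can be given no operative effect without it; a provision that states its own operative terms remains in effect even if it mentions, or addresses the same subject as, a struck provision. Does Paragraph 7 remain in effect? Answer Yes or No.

No

Paragraph 1 is struck. The only function of Paragraph 7 is the waiver condition for Paragraph 1, so it cannot stand once Paragraph 1 is removed. Although Paragraph 3 refers to Paragraph 7, its operative terms do not depend on Paragraph 7, so it remains in effect. Under the severability clause in Paragraph 9, the remaining provisions continue in force. The provisions still in force are Paragraph 2, Paragraph 3, Paragraph 4, Paragraph 5, Paragraph 6, Paragraph 8, and Paragraph 9. Paragraph 7 is among the inoperative provisions, so the answer is no.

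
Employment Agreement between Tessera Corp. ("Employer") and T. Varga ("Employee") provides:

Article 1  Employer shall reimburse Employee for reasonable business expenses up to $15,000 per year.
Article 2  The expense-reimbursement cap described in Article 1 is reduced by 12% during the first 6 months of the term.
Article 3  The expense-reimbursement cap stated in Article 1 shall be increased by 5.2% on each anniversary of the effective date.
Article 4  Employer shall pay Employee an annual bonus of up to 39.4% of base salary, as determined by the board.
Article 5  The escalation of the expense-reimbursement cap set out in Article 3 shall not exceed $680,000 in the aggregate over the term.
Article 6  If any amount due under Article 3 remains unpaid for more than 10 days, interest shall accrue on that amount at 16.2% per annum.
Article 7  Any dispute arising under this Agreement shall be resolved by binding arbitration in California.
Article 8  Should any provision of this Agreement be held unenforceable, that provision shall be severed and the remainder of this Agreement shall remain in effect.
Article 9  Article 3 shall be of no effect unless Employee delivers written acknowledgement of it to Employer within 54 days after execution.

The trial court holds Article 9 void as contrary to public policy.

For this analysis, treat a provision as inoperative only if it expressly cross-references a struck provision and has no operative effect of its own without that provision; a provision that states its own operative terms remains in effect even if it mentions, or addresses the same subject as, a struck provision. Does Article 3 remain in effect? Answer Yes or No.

Yes

Article 9 is struck. No other provision's operative terms depend on Article 9. Article 8 is a severability clause and preserves every provision that can still be given independent effect. That leaves Article 1, Article 2, Article 3, Article 4, Article 5, Article 6, Article 7, and Article 8 in effect. Article 3 is among the surviving provisions, so the answer is yes.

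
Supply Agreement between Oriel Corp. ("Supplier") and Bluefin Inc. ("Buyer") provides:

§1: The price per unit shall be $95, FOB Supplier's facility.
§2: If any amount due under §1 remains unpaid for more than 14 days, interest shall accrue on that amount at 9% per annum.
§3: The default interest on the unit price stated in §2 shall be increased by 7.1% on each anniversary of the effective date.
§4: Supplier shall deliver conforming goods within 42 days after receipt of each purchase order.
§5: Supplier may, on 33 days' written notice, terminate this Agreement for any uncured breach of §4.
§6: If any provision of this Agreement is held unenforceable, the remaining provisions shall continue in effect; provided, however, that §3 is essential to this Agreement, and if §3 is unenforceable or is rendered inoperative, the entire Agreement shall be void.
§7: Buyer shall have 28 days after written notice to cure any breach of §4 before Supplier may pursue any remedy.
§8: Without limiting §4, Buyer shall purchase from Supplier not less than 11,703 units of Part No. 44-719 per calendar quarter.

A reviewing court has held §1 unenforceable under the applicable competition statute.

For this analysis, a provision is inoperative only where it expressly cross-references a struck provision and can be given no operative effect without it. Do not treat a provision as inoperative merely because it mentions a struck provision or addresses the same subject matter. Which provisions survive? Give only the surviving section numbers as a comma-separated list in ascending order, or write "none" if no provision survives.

none

§1 is struck. The whole of §2 is the default interest on the unit price, defined by reference to §1, so §2 cannot stand once §1 is removed. §3 has no operative effect of its own apart from §2 and is therefore inoperative. §6 makes §3 an essential term, and §3 has been rendered inoperative by the cascade; under §6, the entire Agreement is therefore void. No provision of the Agreement survives.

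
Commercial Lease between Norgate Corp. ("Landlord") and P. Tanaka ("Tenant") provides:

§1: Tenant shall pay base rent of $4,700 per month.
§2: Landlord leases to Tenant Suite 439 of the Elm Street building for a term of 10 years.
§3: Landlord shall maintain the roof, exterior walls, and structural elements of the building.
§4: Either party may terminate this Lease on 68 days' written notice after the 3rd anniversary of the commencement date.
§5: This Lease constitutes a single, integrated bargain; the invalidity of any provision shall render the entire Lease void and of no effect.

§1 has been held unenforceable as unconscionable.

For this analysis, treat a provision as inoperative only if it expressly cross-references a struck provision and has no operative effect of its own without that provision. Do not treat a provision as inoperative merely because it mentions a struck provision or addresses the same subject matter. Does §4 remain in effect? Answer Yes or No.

§1 is struck. Nothing else in the Lease is defined by reference to §1. §5 provides that the Lease is not severable, so the invalidity of any one provision voids the entire Lease. No provision of the Lease survives. §4 is among the inoperative provisions, so the answer is no.

No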